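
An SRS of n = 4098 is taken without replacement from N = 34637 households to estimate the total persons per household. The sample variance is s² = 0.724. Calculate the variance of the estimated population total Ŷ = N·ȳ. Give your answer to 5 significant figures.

Var(Ŷ) = N²·Var(ȳ) = N²·(1 − n/N)·s²/n.
f = 4098/34637 = 0.11831279; Var(ȳ) = 0.88168721·0.724/4098 = 1.5576904 × 10^-4.
Var(Ŷ) = 34637² · (1.5576904 × 10^-4) = 186879.51.

186880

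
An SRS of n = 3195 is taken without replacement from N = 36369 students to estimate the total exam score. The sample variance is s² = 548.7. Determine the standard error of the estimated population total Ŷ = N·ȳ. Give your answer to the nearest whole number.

Var(Ŷ) = N²·Var(ȳ) = N²·(1 − n/N)·s²/n.
f = 3195/36369 = 0.08784954; Var(ȳ) = 0.91215046·548.7/3195 = 0.15665006.
Var(Ŷ) = 36369² · 0.15665006 = 2.0720169 × 10^8.
SE(Ŷ) = √(2.0720169 × 10^8) = 14395.

14395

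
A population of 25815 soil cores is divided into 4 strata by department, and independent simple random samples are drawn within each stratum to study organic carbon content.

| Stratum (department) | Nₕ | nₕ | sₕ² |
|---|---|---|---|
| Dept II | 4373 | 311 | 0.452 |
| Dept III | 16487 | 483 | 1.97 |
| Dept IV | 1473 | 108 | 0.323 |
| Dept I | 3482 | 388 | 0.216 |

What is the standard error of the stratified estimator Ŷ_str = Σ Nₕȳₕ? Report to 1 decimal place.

1055.5

Var(Ŷ_str) = Σₕ Nₕ²(1 − fₕ)sₕ²/nₕ.
Dept II: 4373²·(1 − 311/4373)·0.452/311 = 25816.505.
Dept III: 16487²·(1 − 483/16487)·1.97/483 = 1.0761908 × 10^6.
Dept IV: 1473²·(1 − 108/1473)·0.323/108 = 6013.3179.
Dept I: 3482²·(1 − 388/3482)·0.216/388 = 5997.5117.
Sum = 1.1140181 × 10^6.
SE = √(1.1140181 × 10^6) = 1055.5.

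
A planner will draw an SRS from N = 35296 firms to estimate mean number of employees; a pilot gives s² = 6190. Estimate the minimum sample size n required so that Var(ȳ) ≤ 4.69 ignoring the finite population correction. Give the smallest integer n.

Without fpc, n₀ = s²/D = 6190/4.69 = 1319.8294.
Rounding up, n = 1320.

1320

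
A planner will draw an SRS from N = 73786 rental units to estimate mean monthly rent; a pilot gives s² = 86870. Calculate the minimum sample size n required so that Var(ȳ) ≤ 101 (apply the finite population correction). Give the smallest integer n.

Without fpc, n₀ = s²/D = 86870/101 = 860.0990.
With fpc, (1 − n/N)·s²/n ≤ D requires n ≥ n₀/(1 + n₀/N) = 860.0990/(1 + 860.0990/73786) = 850.1886.
Rounding up, n = 851.

851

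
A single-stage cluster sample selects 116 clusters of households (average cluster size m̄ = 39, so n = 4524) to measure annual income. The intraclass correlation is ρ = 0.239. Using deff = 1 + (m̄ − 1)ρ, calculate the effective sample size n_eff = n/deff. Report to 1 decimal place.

448.7

deff = 1 + (39 − 1)·0.239 = 1 + 9.082 = 10.082.
n_eff = 4524 / 10.082 = 448.7.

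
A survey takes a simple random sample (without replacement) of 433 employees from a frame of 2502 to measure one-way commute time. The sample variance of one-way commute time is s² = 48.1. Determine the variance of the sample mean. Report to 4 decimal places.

Under SRS without replacement, Var(ȳ) = (1 − f)·s²/n with f = n/N = 433/2502 = 0.17306155.
Var(ȳ) = (1 − 0.17306155)·48.1/433 = 0.82693845·0.11108545 = 0.09186083.

0.0919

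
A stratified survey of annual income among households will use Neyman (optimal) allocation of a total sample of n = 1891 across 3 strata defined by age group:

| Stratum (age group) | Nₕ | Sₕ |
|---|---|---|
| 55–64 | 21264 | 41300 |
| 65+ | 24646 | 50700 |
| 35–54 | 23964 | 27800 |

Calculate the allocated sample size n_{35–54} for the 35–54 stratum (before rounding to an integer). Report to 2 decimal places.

450.90

Neyman allocation: nₕ = n·NₕSₕ / Σⱼ NⱼSⱼ.
Σ NⱼSⱼ = 21264·41300 + 24646·50700 + 23964·27800 = 2.7939546 × 10^9.
n_{35–54} = 1891·23964·27800 / (2.7939546 × 10^9) = 450.90.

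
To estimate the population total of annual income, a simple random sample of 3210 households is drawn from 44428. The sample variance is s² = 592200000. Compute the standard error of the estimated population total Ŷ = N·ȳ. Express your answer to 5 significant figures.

Var(Ŷ) = N²·Var(ȳ) = N²·(1 − n/N)·s²/n.
f = 3210/44428 = 0.07225173; Var(ȳ) = 0.92774827·592200000/3210 = 171156.55.
Var(Ŷ) = 44428² · 171156.55 = 3.3783687 × 10^14.
SE(Ŷ) = √(3.3783687 × 10^14) = 1.8380 × 10^7.

1.8380 × 10^7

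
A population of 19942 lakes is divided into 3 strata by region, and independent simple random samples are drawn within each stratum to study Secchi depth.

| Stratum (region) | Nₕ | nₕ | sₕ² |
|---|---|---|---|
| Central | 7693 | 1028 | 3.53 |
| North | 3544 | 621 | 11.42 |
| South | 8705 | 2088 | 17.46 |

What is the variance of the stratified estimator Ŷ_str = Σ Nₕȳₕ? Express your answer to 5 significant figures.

848230

Var(Ŷ_str) = Σₕ Nₕ²(1 − fₕ)sₕ²/nₕ.
Central: 7693²·(1 − 1028/7693)·3.53/1028 = 176066.8.
North: 3544²·(1 − 621/3544)·11.42/621 = 190500.9.
South: 8705²·(1 − 2088/8705)·17.46/2088 = 481663.41.
Sum = 848231.11.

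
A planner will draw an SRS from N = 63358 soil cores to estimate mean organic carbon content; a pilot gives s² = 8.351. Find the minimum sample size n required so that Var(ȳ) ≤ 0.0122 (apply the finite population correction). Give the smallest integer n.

678

Without fpc, n₀ = s²/D = 8.351/0.0122 = 684.5082.
With fpc, (1 − n/N)·s²/n ≤ D requires n ≥ n₀/(1 + n₀/N) = 684.5082/(1 + 684.5082/63358) = 677.1919.
Rounding up, n = 678.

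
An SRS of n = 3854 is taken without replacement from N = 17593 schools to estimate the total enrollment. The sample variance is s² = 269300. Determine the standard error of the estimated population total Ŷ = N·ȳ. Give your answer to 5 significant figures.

Var(Ŷ) = N²·Var(ȳ) = N²·(1 − n/N)·s²/n.
f = 3854/17593 = 0.21906440; Var(ȳ) = 0.78093560·269300/3854 = 54.56823.
Var(Ŷ) = 17593² · 54.56823 = 1.6889612 × 10^10.
SE(Ŷ) = √(1.6889612 × 10^10) = 129960.

129960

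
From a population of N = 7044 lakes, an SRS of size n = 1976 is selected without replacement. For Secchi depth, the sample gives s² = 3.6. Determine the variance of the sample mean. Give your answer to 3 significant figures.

Under SRS without replacement, Var(ȳ) = (1 − f)·s²/n with f = n/N = 1976/7044 = 0.28052243.
Var(ȳ) = (1 − 0.28052243)·3.6/1976 = 0.71947757·0.0018218623 = 0.0013107891.

0.00131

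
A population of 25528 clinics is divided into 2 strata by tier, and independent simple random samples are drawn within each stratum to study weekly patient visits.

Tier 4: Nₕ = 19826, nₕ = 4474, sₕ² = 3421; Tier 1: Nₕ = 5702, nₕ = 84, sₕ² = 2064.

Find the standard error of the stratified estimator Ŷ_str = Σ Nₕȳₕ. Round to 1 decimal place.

31935.1

Var(Ŷ_str) = Σₕ Nₕ²(1 − fₕ)sₕ²/nₕ.
Tier 4: 19826²·(1 − 4474/19826)·3421/4474 = 2.3273257 × 10^8.
Tier 1: 5702²·(1 − 84/5702)·2064/84 = 7.8711711 × 10^8.
Sum = 1.0198497 × 10^9.
SE = √(1.0198497 × 10^9) = 31935.1.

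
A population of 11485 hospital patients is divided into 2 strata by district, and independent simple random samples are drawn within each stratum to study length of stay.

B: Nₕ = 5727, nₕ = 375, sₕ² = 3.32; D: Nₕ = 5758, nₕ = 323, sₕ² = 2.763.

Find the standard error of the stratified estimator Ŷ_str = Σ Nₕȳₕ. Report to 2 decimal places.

734.21

Var(Ŷ_str) = Σₕ Nₕ²(1 − fₕ)sₕ²/nₕ.
B: 5727²·(1 − 375/5727)·3.32/375 = 271362.67.
D: 5758²·(1 − 323/5758)·2.763/323 = 267700.74.
Sum = 539063.41.
SE = √(539063.41) = 734.21.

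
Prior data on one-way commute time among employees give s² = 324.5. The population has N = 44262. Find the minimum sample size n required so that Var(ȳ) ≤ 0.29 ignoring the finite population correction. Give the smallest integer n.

Without fpc, n₀ = s²/D = 324.5/0.29 = 1118.9655.
Rounding up, n = 1119.

1119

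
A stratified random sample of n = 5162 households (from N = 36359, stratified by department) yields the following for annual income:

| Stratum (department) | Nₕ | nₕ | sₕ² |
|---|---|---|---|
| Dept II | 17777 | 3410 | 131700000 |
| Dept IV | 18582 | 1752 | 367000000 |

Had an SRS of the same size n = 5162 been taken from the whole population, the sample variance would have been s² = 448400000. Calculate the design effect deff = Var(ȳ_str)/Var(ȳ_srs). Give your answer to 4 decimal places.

Var(ȳ_str) = Σ Wₕ²(1−fₕ)sₕ²/nₕ with Wₕ = Nₕ/36359:
  Dept II: (17777/36359)²·(1−3410/17777)·131700000/3410 = 7461.6023
  Dept IV: (18582/36359)²·(1−1752/18582)·367000000/1752 = 49554.68
  → Var(ȳ_str) = 57016.282.
Var(ȳ_srs) = (1 − 5162/36359)·448400000/5162 = 74532.984.
deff = 57016.282 / 74532.984 = 0.7650.

0.7650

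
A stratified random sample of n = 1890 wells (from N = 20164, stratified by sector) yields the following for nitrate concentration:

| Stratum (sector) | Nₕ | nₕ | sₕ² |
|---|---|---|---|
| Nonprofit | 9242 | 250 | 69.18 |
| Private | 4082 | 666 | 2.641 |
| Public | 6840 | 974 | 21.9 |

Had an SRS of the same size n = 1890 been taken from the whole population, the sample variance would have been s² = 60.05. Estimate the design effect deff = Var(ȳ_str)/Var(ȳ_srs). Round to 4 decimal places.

2.0461

Var(ȳ_str) = Σ Wₕ²(1−fₕ)sₕ²/nₕ with Wₕ = Nₕ/20164:
  Nonprofit: (9242/20164)²·(1−250/9242)·69.18/250 = 0.056560004
  Private: (4082/20164)²·(1−666/4082)·2.641/666 = 1.3599773 × 10^-4
  Public: (6840/20164)²·(1−974/6840)·21.9/974 = 0.0022188602
  → Var(ȳ_str) = 0.058914862.
Var(ȳ_srs) = (1 − 1890/20164)·60.05/1890 = 0.028794407.
deff = 0.058914862 / 0.028794407 = 2.0461.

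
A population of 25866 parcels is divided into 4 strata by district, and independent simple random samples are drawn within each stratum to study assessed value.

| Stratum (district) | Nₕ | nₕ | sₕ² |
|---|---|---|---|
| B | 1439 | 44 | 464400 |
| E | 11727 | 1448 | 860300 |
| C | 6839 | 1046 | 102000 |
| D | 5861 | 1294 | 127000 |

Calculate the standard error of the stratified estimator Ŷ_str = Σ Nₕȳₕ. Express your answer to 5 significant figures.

Var(Ŷ_str) = Σₕ Nₕ²(1 − fₕ)sₕ²/nₕ.
B: 1439²·(1 − 44/1439)·464400/44 = 2.1187247 × 10^10.
E: 11727²·(1 − 1448/11727)·860300/1448 = 7.1617499 × 10^10.
C: 6839²·(1 − 1046/6839)·102000/1046 = 3.863355 × 10^9.
D: 5861²·(1 − 1294/5861)·127000/1294 = 2.6270732 × 10^9.
Sum = 9.9295174 × 10^10.
SE = √(9.9295174 × 10^10) = 315110.

315110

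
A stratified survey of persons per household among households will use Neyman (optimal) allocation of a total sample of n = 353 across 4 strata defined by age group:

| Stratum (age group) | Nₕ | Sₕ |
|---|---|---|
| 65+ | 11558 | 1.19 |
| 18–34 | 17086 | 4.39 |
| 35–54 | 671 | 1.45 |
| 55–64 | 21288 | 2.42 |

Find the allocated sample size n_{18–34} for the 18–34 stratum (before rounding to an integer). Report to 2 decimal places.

Neyman allocation: nₕ = n·NₕSₕ / Σⱼ NⱼSⱼ.
Σ NⱼSⱼ = 11558·1.19 + 17086·4.39 + 671·1.45 + 21288·2.42 = 141251.47.
n_{18–34} = 353·17086·4.39 / 141251.47 = 187.45.

187.45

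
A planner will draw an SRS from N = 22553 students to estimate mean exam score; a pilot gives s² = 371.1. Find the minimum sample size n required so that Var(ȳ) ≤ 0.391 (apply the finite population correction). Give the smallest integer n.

Without fpc, n₀ = s²/D = 371.1/0.391 = 949.1049.
With fpc, (1 − n/N)·s²/n ≤ D requires n ≥ n₀/(1 + n₀/N) = 949.1049/(1 + 949.1049/22553) = 910.7764.
Rounding up, n = 911.

911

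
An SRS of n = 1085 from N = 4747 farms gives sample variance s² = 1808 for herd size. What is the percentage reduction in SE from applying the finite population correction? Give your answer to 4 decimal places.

f = n/N = 1085/4747 = 0.22856541.
SE_no-fpc = √(s²/n) = 1.2908755; SE_fpc = √((1−f)s²/n) = 1.1337933.
Ratio = √(1−f) = 0.87831349. Reduction = 100·(1 − 0.87831349) = 12.1687%.

12.1687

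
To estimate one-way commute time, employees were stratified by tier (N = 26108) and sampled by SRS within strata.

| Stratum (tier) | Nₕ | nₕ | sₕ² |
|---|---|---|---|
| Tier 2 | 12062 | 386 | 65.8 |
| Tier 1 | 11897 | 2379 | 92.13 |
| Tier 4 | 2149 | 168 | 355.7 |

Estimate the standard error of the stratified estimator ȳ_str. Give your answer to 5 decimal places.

0.23426

Var(ȳ_str) = Σₕ Wₕ²(1 − fₕ)sₕ²/nₕ with Wₕ = Nₕ/N, N = 26108.
Tier 2: Wₕ = 0.46200398; term = 0.46200398²·(1 − 0.03200133)·65.8/386 = 0.035221252.
Tier 1: Wₕ = 0.45568408; term = 0.45568408²·(1 − 0.19996638)·92.13/2379 = 0.00643343.
Tier 4: Wₕ = 0.08231194; term = 0.08231194²·(1 − 0.07817590)·355.7/168 = 0.013223556.
Sum = 0.054878238.
SE = √(0.054878238) = 0.23426.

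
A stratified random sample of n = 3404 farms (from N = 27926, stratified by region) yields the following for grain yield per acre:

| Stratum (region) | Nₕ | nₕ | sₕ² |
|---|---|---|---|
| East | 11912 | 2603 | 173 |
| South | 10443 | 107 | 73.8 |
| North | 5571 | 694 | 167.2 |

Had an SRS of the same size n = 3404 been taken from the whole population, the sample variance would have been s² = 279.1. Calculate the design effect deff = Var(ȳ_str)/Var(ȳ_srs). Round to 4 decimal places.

Var(ȳ_str) = Σ Wₕ²(1−fₕ)sₕ²/nₕ with Wₕ = Nₕ/27926:
  East: (11912/27926)²·(1−2603/11912)·173/2603 = 0.0094502257
  South: (10443/27926)²·(1−107/10443)·73.8/107 = 0.09546252
  North: (5571/27926)²·(1−694/5571)·167.2/694 = 0.0083935416
  → Var(ȳ_str) = 0.11330629.
Var(ȳ_srs) = (1 − 3404/27926)·279.1/3404 = 0.071997504.
deff = 0.11330629 / 0.071997504 = 1.5738.

1.5738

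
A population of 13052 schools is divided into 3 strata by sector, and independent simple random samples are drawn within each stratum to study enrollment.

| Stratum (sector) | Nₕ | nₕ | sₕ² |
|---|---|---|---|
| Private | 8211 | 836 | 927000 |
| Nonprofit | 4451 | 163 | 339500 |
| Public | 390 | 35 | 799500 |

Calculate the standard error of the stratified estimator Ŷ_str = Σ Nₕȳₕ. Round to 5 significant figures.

Var(Ŷ_str) = Σₕ Nₕ²(1 − fₕ)sₕ²/nₕ.
Private: 8211²·(1 − 836/8211)·927000/836 = 6.7147761 × 10^10.
Nonprofit: 4451²·(1 − 163/4451)·339500/163 = 3.9752509 × 10^10.
Public: 390²·(1 − 35/390)·799500/35 = 3.1625936 × 10^9.
Sum = 1.1006286 × 10^11.
SE = √(1.1006286 × 10^11) = 331760.

331760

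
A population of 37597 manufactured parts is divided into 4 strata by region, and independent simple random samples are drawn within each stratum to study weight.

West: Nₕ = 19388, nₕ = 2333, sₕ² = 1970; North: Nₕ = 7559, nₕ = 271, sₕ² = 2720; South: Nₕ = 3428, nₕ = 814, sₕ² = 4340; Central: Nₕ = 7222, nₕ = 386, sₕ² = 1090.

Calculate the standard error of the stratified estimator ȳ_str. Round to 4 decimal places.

Var(ȳ_str) = Σₕ Wₕ²(1 − fₕ)sₕ²/nₕ with Wₕ = Nₕ/N, N = 37597.
West: Wₕ = 0.51567944; term = 0.51567944²·(1 − 0.12033216)·1970/2333 = 0.19752853.
North: Wₕ = 0.20105328; term = 0.20105328²·(1 − 0.03585130)·2720/271 = 0.39117036.
South: Wₕ = 0.09117749; term = 0.09117749²·(1 − 0.23745624)·4340/814 = 0.033799116.
Central: Wₕ = 0.19208979; term = 0.19208979²·(1 − 0.05344780)·1090/386 = 0.098626211.
Sum = 0.72112422.
SE = √(0.72112422) = 0.8492.

0.8492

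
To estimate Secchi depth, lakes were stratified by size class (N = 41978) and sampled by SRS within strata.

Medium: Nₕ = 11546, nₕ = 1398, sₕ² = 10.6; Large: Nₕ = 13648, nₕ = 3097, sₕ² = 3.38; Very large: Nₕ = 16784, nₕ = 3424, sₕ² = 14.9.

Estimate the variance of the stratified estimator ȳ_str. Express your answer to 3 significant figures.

Var(ȳ_str) = Σₕ Wₕ²(1 − fₕ)sₕ²/nₕ with Wₕ = Nₕ/N, N = 41978.
Medium: Wₕ = 0.27504884; term = 0.27504884²·(1 − 0.12108089)·10.6/1398 = 5.0415865 × 10^-4.
Large: Wₕ = 0.32512268; term = 0.32512268²·(1 − 0.22691970)·3.38/3097 = 8.9185581 × 10^-5.
Very large: Wₕ = 0.39982848; term = 0.39982848²·(1 − 0.20400381)·14.9/3424 = 5.5374645 × 10^-4.
Sum = 0.0011470907.

0.00115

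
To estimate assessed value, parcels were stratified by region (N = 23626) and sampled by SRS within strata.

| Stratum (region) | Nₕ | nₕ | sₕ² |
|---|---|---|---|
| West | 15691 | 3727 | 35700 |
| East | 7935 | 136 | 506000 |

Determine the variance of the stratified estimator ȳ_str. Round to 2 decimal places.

Var(ȳ_str) = Σₕ Wₕ²(1 − fₕ)sₕ²/nₕ with Wₕ = Nₕ/N, N = 23626.
West: Wₕ = 0.66414120; term = 0.66414120²·(1 − 0.23752470)·35700/3727 = 3.2214801.
East: Wₕ = 0.33585880; term = 0.33585880²·(1 − 0.01713926)·506000/136 = 412.49345.
Sum = 415.71493.

415.71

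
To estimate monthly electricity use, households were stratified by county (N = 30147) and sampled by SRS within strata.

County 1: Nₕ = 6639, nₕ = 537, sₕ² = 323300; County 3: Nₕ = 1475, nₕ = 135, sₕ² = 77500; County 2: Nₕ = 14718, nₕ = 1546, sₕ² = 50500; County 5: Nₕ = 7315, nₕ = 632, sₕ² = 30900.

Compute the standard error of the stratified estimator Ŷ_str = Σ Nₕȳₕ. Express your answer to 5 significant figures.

Var(Ŷ_str) = Σₕ Nₕ²(1 − fₕ)sₕ²/nₕ.
County 1: 6639²·(1 − 537/6639)·323300/537 = 2.4389691 × 10^10.
County 3: 1475²·(1 − 135/1475)·77500/135 = 1.1346574 × 10^9.
County 2: 14718²·(1 − 1546/14718)·50500/1546 = 6.3326051 × 10^9.
County 5: 7315²·(1 − 632/7315)·30900/632 = 2.3901612 × 10^9.
Sum = 3.4247115 × 10^10.
SE = √(3.4247115 × 10^10) = 185060.

185060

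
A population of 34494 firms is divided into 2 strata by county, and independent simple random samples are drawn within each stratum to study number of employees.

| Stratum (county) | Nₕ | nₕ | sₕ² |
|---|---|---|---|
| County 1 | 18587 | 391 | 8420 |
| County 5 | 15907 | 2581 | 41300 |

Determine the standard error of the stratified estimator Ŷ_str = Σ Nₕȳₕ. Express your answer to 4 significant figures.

103300

Var(Ŷ_str) = Σₕ Nₕ²(1 − fₕ)sₕ²/nₕ.
County 1: 18587²·(1 − 391/18587)·8420/391 = 7.2831719 × 10^9.
County 5: 15907²·(1 − 2581/15907)·41300/2581 = 3.3919554 × 10^9.
Sum = 1.0675127 × 10^10.
SE = √(1.0675127 × 10^10) = 103300.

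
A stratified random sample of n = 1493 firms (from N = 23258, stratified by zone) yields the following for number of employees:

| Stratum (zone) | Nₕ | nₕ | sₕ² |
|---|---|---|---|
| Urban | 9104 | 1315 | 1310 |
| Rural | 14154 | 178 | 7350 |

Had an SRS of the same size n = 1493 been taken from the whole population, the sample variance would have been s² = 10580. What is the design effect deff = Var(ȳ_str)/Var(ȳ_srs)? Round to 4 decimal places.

2.2967

Var(ȳ_str) = Σ Wₕ²(1−fₕ)sₕ²/nₕ with Wₕ = Nₕ/23258:
  Urban: (9104/23258)²·(1−1315/9104)·1310/1315 = 0.13059146
  Rural: (14154/23258)²·(1−178/14154)·7350/178 = 15.100269
  → Var(ȳ_str) = 15.23086.
Var(ȳ_srs) = (1 − 1493/23258)·10580/1493 = 6.631506.
deff = 15.23086 / 6.631506 = 2.2967.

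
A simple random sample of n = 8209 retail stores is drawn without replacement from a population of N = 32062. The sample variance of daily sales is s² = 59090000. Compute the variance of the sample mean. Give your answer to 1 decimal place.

5355.2

Under SRS without replacement, Var(ȳ) = (1 − f)·s²/n with f = n/N = 8209/32062 = 0.25603518.
Var(ȳ) = (1 − 0.25603518)·59090000/8209 = 0.74396482·7198.1971 = 5355.2054.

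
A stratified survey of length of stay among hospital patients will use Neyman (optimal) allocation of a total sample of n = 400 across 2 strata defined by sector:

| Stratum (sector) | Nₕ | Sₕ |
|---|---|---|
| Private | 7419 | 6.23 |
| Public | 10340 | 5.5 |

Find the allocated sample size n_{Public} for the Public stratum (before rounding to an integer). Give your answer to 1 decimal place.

Neyman allocation: nₕ = n·NₕSₕ / Σⱼ NⱼSⱼ.
Σ NⱼSⱼ = 7419·6.23 + 10340·5.5 = 103090.37.
n_{Public} = 400·10340·5.5 / 103090.37 = 220.7.

220.7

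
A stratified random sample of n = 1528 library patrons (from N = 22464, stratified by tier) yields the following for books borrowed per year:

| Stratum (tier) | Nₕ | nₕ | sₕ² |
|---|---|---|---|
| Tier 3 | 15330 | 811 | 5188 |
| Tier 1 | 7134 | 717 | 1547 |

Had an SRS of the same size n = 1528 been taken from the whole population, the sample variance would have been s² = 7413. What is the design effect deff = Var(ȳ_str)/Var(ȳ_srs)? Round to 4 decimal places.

0.6673

Var(ȳ_str) = Σ Wₕ²(1−fₕ)sₕ²/nₕ with Wₕ = Nₕ/22464:
  Tier 3: (15330/22464)²·(1−811/15330)·5188/811 = 2.8215243
  Tier 1: (7134/22464)²·(1−717/7134)·1547/717 = 0.19573213
  → Var(ȳ_str) = 3.0172564.
Var(ȳ_srs) = (1 − 1528/22464)·7413/1528 = 4.5214451.
deff = 3.0172564 / 4.5214451 = 0.6673.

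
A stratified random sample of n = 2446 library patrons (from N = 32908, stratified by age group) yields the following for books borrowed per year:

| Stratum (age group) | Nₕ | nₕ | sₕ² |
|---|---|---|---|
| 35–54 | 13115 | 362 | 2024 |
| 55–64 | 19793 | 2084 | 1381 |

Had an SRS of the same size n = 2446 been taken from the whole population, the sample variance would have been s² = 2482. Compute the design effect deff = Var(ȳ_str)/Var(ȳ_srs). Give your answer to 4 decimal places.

Var(ȳ_str) = Σ Wₕ²(1−fₕ)sₕ²/nₕ with Wₕ = Nₕ/32908:
  35–54: (13115/32908)²·(1−362/13115)·2024/362 = 0.86353434
  55–64: (19793/32908)²·(1−2084/19793)·1381/2084 = 0.21448585
  → Var(ȳ_str) = 1.0780202.
Var(ȳ_srs) = (1 − 2446/32908)·2482/2446 = 0.93929552.
deff = 1.0780202 / 0.93929552 = 1.1477.

1.1477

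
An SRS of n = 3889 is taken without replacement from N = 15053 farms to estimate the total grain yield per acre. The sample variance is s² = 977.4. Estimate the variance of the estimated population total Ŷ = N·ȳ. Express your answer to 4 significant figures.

Var(Ŷ) = N²·Var(ȳ) = N²·(1 − n/N)·s²/n.
f = 3889/15053 = 0.25835382; Var(ȳ) = 0.74164618·977.4/3889 = 0.18639367.
Var(Ŷ) = 15053² · 0.18639367 = 4.2235465 × 10^7.

4.224 × 10^7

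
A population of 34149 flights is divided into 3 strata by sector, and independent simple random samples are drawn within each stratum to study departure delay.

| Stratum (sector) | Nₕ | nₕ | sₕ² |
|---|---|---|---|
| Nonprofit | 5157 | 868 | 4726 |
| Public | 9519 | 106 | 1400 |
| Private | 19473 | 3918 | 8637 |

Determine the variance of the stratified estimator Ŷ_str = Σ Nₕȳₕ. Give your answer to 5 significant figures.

Var(Ŷ_str) = Σₕ Nₕ²(1 − fₕ)sₕ²/nₕ.
Nonprofit: 5157²·(1 − 868/5157)·4726/868 = 1.2042792 × 10^8.
Public: 9519²·(1 − 106/9519)·1400/106 = 1.1834272 × 10^9.
Private: 19473²·(1 − 3918/19473)·8637/3918 = 6.6773074 × 10^8.
Sum = 1.9715859 × 10^9.

1.9716 × 10^9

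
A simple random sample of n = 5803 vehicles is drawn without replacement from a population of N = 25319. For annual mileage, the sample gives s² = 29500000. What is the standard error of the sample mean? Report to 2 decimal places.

Under SRS without replacement, Var(ȳ) = (1 − f)·s²/n with f = n/N = 5803/25319 = 0.22919547.
Var(ȳ) = (1 − 0.22919547)·29500000/5803 = 0.77080453·5083.5775 = 3918.4446.
SE(ȳ) = √(3918.4446) = 62.60.

62.60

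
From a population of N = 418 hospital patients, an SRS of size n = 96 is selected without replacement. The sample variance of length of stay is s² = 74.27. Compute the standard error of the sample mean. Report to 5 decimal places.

0.77199

Under SRS without replacement, Var(ȳ) = (1 − f)·s²/n with f = n/N = 96/418 = 0.22966507.
Var(ȳ) = (1 − 0.22966507)·74.27/96 = 0.77033493·0.77364583 = 0.59596641.
SE(ȳ) = √(0.59596641) = 0.77199.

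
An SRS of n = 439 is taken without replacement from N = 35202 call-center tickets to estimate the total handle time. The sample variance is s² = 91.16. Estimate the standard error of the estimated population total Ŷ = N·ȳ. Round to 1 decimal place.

15940.9

Var(Ŷ) = N²·Var(ȳ) = N²·(1 − n/N)·s²/n.
f = 439/35202 = 0.01247088; Var(ȳ) = 0.98752912·91.16/439 = 0.20506413.
Var(Ŷ) = 35202² · 0.20506413 = 2.5411153 × 10^8.
SE(Ŷ) = √(2.5411153 × 10^8) = 15940.9.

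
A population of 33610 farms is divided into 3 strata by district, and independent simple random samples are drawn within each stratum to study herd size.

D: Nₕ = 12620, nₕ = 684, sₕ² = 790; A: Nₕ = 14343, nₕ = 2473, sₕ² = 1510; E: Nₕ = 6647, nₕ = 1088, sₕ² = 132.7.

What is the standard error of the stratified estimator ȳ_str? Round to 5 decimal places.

0.50003

Var(ȳ_str) = Σₕ Wₕ²(1 − fₕ)sₕ²/nₕ with Wₕ = Nₕ/N, N = 33610.
D: Wₕ = 0.37548349; term = 0.37548349²·(1 − 0.05419968)·790/684 = 0.15401114.
A: Wₕ = 0.42674799; term = 0.42674799²·(1 − 0.17241860)·1510/2473 = 0.092025148.
E: Wₕ = 0.19776852; term = 0.19776852²·(1 − 0.16368286)·132.7/1088 = 0.0039895816.
Sum = 0.25002587.
SE = √(0.25002587) = 0.50003.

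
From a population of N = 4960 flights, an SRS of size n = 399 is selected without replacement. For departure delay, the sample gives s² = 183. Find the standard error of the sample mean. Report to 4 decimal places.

Under SRS without replacement, Var(ȳ) = (1 − f)·s²/n with f = n/N = 399/4960 = 0.08044355.
Var(ȳ) = (1 − 0.08044355)·183/399 = 0.91955645·0.45864662 = 0.42175146.
SE(ȳ) = √(0.42175146) = 0.6494.

0.6494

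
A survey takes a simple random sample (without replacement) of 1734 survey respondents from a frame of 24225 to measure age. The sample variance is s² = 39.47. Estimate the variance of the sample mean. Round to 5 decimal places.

Under SRS without replacement, Var(ȳ) = (1 − f)·s²/n with f = n/N = 1734/24225 = 0.07157895.
Var(ȳ) = (1 − 0.07157895)·39.47/1734 = 0.92842105·0.022762399 = 0.021133091.

0.02113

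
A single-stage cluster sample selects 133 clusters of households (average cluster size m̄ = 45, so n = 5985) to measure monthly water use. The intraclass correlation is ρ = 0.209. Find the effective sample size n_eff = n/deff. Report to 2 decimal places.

deff = 1 + (45 − 1)·0.209 = 1 + 9.196 = 10.196.
n_eff = 5985 / 10.196 = 586.99.

586.99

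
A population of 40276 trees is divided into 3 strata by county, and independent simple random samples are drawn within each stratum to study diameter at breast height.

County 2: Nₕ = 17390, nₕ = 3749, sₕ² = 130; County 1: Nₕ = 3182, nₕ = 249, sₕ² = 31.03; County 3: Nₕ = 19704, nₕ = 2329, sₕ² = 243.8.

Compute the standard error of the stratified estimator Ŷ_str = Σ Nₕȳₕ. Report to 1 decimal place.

6725.1

Var(Ŷ_str) = Σₕ Nₕ²(1 − fₕ)sₕ²/nₕ.
County 2: 17390²·(1 − 3749/17390)·130/3749 = 8.2257158 × 10^6.
County 1: 3182²·(1 − 249/3182)·31.03/249 = 1.16304 × 10^6.
County 3: 19704²·(1 − 2329/19704)·243.8/2329 = 3.5837972 × 10^7.
Sum = 4.5226728 × 10^7.
SE = √(4.5226728 × 10^7) = 6725.1.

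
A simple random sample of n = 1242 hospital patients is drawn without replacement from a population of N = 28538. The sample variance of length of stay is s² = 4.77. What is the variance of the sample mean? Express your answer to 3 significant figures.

0.00367

Under SRS without replacement, Var(ȳ) = (1 − f)·s²/n with f = n/N = 1242/28538 = 0.04352092.
Var(ȳ) = (1 − 0.04352092)·4.77/1242 = 0.95647908·0.0038405797 = 0.0036734341.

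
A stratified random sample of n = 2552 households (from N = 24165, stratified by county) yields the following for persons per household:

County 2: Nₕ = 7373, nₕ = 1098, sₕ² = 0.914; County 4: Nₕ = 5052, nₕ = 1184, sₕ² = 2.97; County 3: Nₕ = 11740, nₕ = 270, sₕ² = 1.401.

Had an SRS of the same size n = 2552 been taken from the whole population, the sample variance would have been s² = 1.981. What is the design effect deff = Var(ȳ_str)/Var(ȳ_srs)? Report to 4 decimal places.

1.9394

Var(ȳ_str) = Σ Wₕ²(1−fₕ)sₕ²/nₕ with Wₕ = Nₕ/24165:
  County 2: (7373/24165)²·(1−1098/7373)·0.914/1098 = 6.5952038 × 10^-5
  County 4: (5052/24165)²·(1−1184/5052)·2.97/1184 = 8.3942318 × 10^-5
  County 3: (11740/24165)²·(1−270/11740)·1.401/270 = 0.001196554
  → Var(ȳ_str) = 0.0013464484.
Var(ȳ_srs) = (1 − 2552/24165)·1.981/2552 = 6.9427585 × 10^-4.
deff = 0.0013464484 / (6.9427585 × 10^-4) = 1.9394.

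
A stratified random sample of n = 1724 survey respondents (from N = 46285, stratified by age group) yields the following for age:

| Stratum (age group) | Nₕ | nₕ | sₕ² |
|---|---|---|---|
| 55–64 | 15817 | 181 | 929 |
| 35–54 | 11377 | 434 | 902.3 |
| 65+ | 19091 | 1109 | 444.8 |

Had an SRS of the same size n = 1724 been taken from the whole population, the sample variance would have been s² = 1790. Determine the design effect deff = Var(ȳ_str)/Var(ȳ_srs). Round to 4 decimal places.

0.7779

Var(ȳ_str) = Σ Wₕ²(1−fₕ)sₕ²/nₕ with Wₕ = Nₕ/46285:
  55–64: (15817/46285)²·(1−181/15817)·929/181 = 0.59252459
  35–54: (11377/46285)²·(1−434/11377)·902.3/434 = 0.12082167
  65+: (19091/46285)²·(1−1109/19091)·444.8/1109 = 0.064271638
  → Var(ȳ_str) = 0.7776179.
Var(ȳ_srs) = (1 − 1724/46285)·1790/1724 = 0.99960963.
deff = 0.7776179 / 0.99960963 = 0.7779.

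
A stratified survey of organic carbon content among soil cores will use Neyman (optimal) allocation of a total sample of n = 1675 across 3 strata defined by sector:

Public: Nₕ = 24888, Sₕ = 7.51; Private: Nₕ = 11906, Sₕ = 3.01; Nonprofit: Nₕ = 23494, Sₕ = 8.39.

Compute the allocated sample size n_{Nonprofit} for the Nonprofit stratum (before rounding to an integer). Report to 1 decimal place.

Neyman allocation: nₕ = n·NₕSₕ / Σⱼ NⱼSⱼ.
Σ NⱼSⱼ = 24888·7.51 + 11906·3.01 + 23494·8.39 = 419860.6.
n_{Nonprofit} = 1675·23494·8.39 / 419860.6 = 786.4.

786.4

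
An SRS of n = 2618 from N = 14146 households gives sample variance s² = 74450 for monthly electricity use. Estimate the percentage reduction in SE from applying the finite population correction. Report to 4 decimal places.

f = n/N = 2618/14146 = 0.18506998.
SE_no-fpc = √(s²/n) = 5.3327046; SE_fpc = √((1−f)s²/n) = 4.8140177.
Ratio = √(1−f) = 0.90273474. Reduction = 100·(1 − 0.90273474) = 9.7265%.

9.7265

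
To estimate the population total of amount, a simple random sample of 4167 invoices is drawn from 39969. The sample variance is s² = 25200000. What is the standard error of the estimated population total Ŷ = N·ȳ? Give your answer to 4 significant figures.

Var(Ŷ) = N²·Var(ȳ) = N²·(1 − n/N)·s²/n.
f = 4167/39969 = 0.10425580; Var(ȳ) = 0.89574420·25200000/4167 = 5417.0276.
Var(Ŷ) = 39969² · 5417.0276 = 8.6538151 × 10^12.
SE(Ŷ) = √(8.6538151 × 10^12) = 2.942 × 10^6.

2.942 × 10^6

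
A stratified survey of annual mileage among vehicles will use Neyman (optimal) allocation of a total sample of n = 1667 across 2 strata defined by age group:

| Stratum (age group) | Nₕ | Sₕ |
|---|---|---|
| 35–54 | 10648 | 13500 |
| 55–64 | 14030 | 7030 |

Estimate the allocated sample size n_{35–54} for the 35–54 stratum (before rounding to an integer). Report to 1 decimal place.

Neyman allocation: nₕ = n·NₕSₕ / Σⱼ NⱼSⱼ.
Σ NⱼSⱼ = 10648·13500 + 14030·7030 = 2.423789 × 10^8.
n_{35–54} = 1667·10648·13500 / (2.423789 × 10^8) = 988.7.

988.7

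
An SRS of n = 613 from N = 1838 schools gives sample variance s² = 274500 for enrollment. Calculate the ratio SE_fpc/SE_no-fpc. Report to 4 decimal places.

f = n/N = 613/1838 = 0.33351469.
SE_no-fpc = √(s²/n) = 21.161231; SE_fpc = √((1−f)s²/n) = 17.275723.
Ratio = √(1−f) = 0.81638552.

0.8164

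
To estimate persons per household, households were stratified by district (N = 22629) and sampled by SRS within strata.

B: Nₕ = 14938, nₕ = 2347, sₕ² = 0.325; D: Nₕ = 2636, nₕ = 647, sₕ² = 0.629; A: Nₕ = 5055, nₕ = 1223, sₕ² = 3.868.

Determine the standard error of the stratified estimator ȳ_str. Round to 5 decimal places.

Var(ȳ_str) = Σₕ Wₕ²(1 − fₕ)sₕ²/nₕ with Wₕ = Nₕ/N, N = 22629.
B: Wₕ = 0.66012639; term = 0.66012639²·(1 − 0.15711608)·0.325/2347 = 5.0861859 × 10^-5.
D: Wₕ = 0.11648769; term = 0.11648769²·(1 − 0.24544765)·0.629/647 = 9.9539586 × 10^-6.
A: Wₕ = 0.22338592; term = 0.22338592²·(1 − 0.24193867)·3.868/1223 = 1.1963987 × 10^-4.
Sum = 1.8045569 × 10^-4.
SE = √(1.8045569 × 10^-4) = 0.01343.

0.01343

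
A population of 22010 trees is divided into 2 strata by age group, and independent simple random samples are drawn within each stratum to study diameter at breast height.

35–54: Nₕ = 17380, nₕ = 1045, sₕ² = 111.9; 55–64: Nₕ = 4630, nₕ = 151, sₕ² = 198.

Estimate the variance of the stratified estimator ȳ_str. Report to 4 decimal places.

Var(ȳ_str) = Σₕ Wₕ²(1 − fₕ)sₕ²/nₕ with Wₕ = Nₕ/N, N = 22010.
35–54: Wₕ = 0.78964107; term = 0.78964107²·(1 − 0.06012658)·111.9/1045 = 0.062754175.
55–64: Wₕ = 0.21035893; term = 0.21035893²·(1 − 0.03261339)·198/151 = 0.056131961.
Sum = 0.11888614.

0.1189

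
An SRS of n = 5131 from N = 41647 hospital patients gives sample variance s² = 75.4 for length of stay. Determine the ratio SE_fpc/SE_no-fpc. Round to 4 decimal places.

0.9364

f = n/N = 5131/41647 = 0.12320215.
SE_no-fpc = √(s²/n) = 0.1212229; SE_fpc = √((1−f)s²/n) = 0.11351007.
Ratio = √(1−f) = 0.93637484.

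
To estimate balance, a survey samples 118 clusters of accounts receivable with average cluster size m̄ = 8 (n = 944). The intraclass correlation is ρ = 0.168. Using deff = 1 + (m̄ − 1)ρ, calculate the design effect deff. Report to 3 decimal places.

deff = 1 + (8 − 1)·0.168 = 1 + 1.176 = 2.176.

2.176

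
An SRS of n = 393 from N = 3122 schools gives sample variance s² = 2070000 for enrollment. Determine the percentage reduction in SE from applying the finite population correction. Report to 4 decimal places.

f = n/N = 393/3122 = 0.12588085.
SE_no-fpc = √(s²/n) = 72.57531; SE_fpc = √((1−f)s²/n) = 67.853807.
Ratio = √(1−f) = 0.93494340. Reduction = 100·(1 − 0.93494340) = 6.5057%.

6.5057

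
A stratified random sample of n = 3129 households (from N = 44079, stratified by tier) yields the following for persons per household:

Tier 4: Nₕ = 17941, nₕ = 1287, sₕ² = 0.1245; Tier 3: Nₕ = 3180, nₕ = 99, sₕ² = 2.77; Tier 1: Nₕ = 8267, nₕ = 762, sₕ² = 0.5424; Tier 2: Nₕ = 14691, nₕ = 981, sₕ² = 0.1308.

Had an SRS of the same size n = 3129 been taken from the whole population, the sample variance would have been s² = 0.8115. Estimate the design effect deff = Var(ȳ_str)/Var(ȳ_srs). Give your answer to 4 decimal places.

0.7990

Var(ȳ_str) = Σ Wₕ²(1−fₕ)sₕ²/nₕ with Wₕ = Nₕ/44079:
  Tier 4: (17941/44079)²·(1−1287/17941)·0.1245/1287 = 1.4876218 × 10^-5
  Tier 3: (3180/44079)²·(1−99/3180)·2.77/99 = 1.410912 × 10^-4
  Tier 1: (8267/44079)²·(1−762/8267)·0.5424/762 = 2.2730023 × 10^-5
  Tier 2: (14691/44079)²·(1−981/14691)·0.1308/981 = 1.3821783 × 10^-5
  → Var(ȳ_str) = 1.9251922 × 10^-4.
Var(ȳ_srs) = (1 − 3129/44079)·0.8115/3129 = 2.4093791 × 10^-4.
deff = (1.9251922 × 10^-4) / (2.4093791 × 10^-4) = 0.7990.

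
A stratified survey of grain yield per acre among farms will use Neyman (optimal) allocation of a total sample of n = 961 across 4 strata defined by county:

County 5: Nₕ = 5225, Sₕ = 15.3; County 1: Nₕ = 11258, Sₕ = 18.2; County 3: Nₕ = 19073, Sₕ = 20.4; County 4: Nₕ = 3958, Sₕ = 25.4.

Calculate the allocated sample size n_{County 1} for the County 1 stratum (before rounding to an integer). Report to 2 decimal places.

254.25

Neyman allocation: nₕ = n·NₕSₕ / Σⱼ NⱼSⱼ.
Σ NⱼSⱼ = 5225·15.3 + 11258·18.2 + 19073·20.4 + 3958·25.4 = 774460.5.
n_{County 1} = 961·11258·18.2 / 774460.5 = 254.25.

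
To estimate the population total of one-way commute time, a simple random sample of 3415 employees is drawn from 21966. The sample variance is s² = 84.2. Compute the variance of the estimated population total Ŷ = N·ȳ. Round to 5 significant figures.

Var(Ŷ) = N²·Var(ȳ) = N²·(1 − n/N)·s²/n.
f = 3415/21966 = 0.15546754; Var(ȳ) = 0.84453246·84.2/3415 = 0.020822733.
Var(Ŷ) = 21966² · 0.020822733 = 1.0047076 × 10^7.

1.0047 × 10^7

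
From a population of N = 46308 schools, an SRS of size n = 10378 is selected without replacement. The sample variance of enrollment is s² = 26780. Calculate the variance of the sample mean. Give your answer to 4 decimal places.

2.0022

Under SRS without replacement, Var(ȳ) = (1 − f)·s²/n with f = n/N = 10378/46308 = 0.22410815.
Var(ȳ) = (1 − 0.22410815)·26780/10378 = 0.77589185·2.5804587 = 2.0021569.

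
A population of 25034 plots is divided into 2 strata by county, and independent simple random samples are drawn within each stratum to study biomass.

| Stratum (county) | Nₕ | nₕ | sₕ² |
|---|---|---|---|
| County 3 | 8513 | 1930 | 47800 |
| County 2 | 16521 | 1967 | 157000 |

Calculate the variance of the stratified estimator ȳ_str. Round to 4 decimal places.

32.8381

Var(ȳ_str) = Σₕ Wₕ²(1 − fₕ)sₕ²/nₕ with Wₕ = Nₕ/N, N = 25034.
County 3: Wₕ = 0.34005752; term = 0.34005752²·(1 − 0.22671209)·47800/1930 = 2.2147085.
County 2: Wₕ = 0.65994248; term = 0.65994248²·(1 − 0.11906059)·157000/1967 = 30.623406.
Sum = 32.838115.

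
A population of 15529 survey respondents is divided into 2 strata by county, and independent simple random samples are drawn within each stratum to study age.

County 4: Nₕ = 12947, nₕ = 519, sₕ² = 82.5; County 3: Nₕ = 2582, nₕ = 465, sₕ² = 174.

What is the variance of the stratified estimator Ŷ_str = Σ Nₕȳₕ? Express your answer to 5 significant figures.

2.7623 × 10^7

Var(Ŷ_str) = Σₕ Nₕ²(1 − fₕ)sₕ²/nₕ.
County 4: 12947²·(1 − 519/12947)·82.5/519 = 2.5577435 × 10^7.
County 3: 2582²·(1 − 465/2582)·174/465 = 2.0453771 × 10^6.
Sum = 2.7622812 × 10^7.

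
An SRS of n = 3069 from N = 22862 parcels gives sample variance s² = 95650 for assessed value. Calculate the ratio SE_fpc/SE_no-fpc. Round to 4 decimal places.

f = n/N = 3069/22862 = 0.13424022.
SE_no-fpc = √(s²/n) = 5.5826968; SE_fpc = √((1−f)s²/n) = 5.194488.
Ratio = √(1−f) = 0.93046213.

0.9305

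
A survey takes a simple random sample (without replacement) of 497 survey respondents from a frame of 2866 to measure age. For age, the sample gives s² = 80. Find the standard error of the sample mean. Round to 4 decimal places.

Under SRS without replacement, Var(ȳ) = (1 − f)·s²/n with f = n/N = 497/2866 = 0.17341242.
Var(ȳ) = (1 − 0.17341242)·80/497 = 0.82658758·0.16096579 = 0.13305233.
SE(ȳ) = √(0.13305233) = 0.3648.

0.3648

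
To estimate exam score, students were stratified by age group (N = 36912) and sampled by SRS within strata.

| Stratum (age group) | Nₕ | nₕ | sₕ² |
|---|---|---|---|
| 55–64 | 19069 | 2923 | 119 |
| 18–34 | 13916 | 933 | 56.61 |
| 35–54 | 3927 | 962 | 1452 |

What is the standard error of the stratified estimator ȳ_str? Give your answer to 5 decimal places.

Var(ȳ_str) = Σₕ Wₕ²(1 − fₕ)sₕ²/nₕ with Wₕ = Nₕ/N, N = 36912.
55–64: Wₕ = 0.51660707; term = 0.51660707²·(1 − 0.15328544)·119/2923 = 0.0091997465.
18–34: Wₕ = 0.37700477; term = 0.37700477²·(1 − 0.06704513)·56.61/933 = 0.008045737.
35–54: Wₕ = 0.10638817; term = 0.10638817²·(1 − 0.24497072)·1452/962 = 0.012898583.
Sum = 0.030144067.
SE = √(0.030144067) = 0.17362.

0.17362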